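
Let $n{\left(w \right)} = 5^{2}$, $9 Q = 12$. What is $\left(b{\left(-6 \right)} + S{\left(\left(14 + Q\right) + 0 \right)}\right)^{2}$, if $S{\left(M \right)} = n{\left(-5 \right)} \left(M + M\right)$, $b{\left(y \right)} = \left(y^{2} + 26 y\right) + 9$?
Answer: $\frac{3869089}{9} \approx 4.299 \cdot 10^{5}$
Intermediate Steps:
$Q = \frac{4}{3}$ ($Q = \frac{1}{9} \cdot 12 = \frac{4}{3} \approx 1.3333$)
$n{\left(w \right)} = 25$
$b{\left(y \right)} = 9 + y^{2} + 26 y$
$S{\left(M \right)} = 50 M$ ($S{\left(M \right)} = 25 \left(M + M\right) = 25 \cdot 2 M = 50 M$)
$\left(b{\left(-6 \right)} + S{\left(\left(14 + Q\right) + 0 \right)}\right)^{2} = \left(\left(9 + \left(-6\right)^{2} + 26 \left(-6\right)\right) + 50 \left(\left(14 + \frac{4}{3}\right) + 0\right)\right)^{2} = \left(\left(9 + 36 - 156\right) + 50 \left(\frac{46}{3} + 0\right)\right)^{2} = \left(-111 + 50 \cdot \frac{46}{3}\right)^{2} = \left(-111 + \frac{2300}{3}\right)^{2} = \left(\frac{1967}{3}\right)^{2} = \frac{3869089}{9}$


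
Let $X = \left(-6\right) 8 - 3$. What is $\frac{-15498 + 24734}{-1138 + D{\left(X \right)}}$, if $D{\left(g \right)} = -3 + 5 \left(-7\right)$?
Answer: $- \frac{2309}{294} \approx -7.8537$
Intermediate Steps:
$X = -51$ ($X = -48 - 3 = -51$)
$D{\left(g \right)} = -38$ ($D{\left(g \right)} = -3 - 35 = -38$)
$\frac{-15498 + 24734}{-1138 + D{\left(X \right)}} = \frac{-15498 + 24734}{-1138 - 38} = \frac{9236}{-1176} = 9236 \left(- \frac{1}{1176}\right) = - \frac{2309}{294}$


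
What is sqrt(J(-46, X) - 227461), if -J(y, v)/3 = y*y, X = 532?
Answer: I*sqrt(233809) ≈ 483.54*I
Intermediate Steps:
J(y, v) = -3*y**2 (J(y, v) = -3*y*y = -3*y**2)
sqrt(J(-46, X) - 227461) = sqrt(-3*(-46)**2 - 227461) = sqrt(-3*2116 - 227461) = sqrt(-6348 - 227461) = sqrt(-233809) = I*sqrt(233809)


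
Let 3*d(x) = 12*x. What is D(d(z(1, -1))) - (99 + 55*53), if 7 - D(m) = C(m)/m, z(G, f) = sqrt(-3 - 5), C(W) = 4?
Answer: -3007 + I*sqrt(2)/4 ≈ -3007.0 + 0.35355*I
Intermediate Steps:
z(G, f) = 2*I*sqrt(2) (z(G, f) = sqrt(-8) = 2*I*sqrt(2))
d(x) = 4*x (d(x) = (12*x)/3 = 4*x)
D(m) = 7 - 4/m
D(d(z(1, -1))) - (99 + 55*53) = (7 - 4*(-I*sqrt(2)/16)) - (99 + 55*53) = (7 - 4*(-I*sqrt(2)/16)) - (99 + 2915) = (7 - (-1)*I*sqrt(2)/4) - 1*3014 = (7 + I*sqrt(2)/4) - 3014 = -3007 + I*sqrt(2)/4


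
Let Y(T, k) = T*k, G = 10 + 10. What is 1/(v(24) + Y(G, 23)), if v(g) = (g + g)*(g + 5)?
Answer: 1/1852 ≈ 0.00053996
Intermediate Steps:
v(g) = 2*g*(5 + g) (v(g) = (2*g)*(5 + g) = 2*g*(5 + g))
G = 20
1/(v(24) + Y(G, 23)) = 1/(2*24*(5 + 24) + 20*23) = 1/(2*24*29 + 460) = 1/(1392 + 460) = 1/1852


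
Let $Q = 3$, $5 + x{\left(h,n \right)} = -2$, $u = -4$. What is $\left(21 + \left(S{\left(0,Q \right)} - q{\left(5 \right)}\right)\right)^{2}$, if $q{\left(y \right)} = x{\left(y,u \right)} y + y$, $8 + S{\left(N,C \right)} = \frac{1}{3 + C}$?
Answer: $\frac{67081}{36} \approx 1863.4$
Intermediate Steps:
$x{\left(h,n \right)} = -7$ ($x{\left(h,n \right)} = -5 - 2 = -7$)
$S{\left(N,C \right)} = -8 + \frac{1}{3 + C}$
$q{\left(y \right)} = - 6 y$ ($q{\left(y \right)} = - 7 y + y = - 6 y$)
$\left(21 + \left(S{\left(0,Q \right)} - q{\left(5 \right)}\right)\right)^{2} = \left(21 + \left(\frac{-23 - 24}{3 + 3} - \left(-6\right) 5\right)\right)^{2} = \left(21 + \left(\frac{-23 - 24}{6} - -30\right)\right)^{2} = \left(21 + \left(\frac{1}{6} \left(-47\right) + 30\right)\right)^{2} = \left(21 + \left(- \frac{47}{6} + 30\right)\right)^{2} = \left(21 + \frac{133}{6}\right)^{2} = \left(\frac{259}{6}\right)^{2} = \frac{67081}{36}$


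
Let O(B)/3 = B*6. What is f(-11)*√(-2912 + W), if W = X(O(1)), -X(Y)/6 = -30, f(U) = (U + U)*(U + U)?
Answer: 968*I*√683 ≈ 25298.0*I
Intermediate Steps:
O(B) = 18*B (O(B) = 3*(B*6) = 3*(6*B) = 18*B)
f(U) = 4*U² (f(U) = (2*U)*(2*U) = 4*U²)
X(Y) = 180 (X(Y) = -6*(-30) = 180)
W = 180
f(-11)*√(-2912 + W) = (4*(-11)²)*√(-2912 + 180) = (4*121)*√(-2732) = 484*(2*I*√683) = 968*I*√683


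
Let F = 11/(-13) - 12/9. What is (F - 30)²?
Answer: 1575025/1521 ≈ 1035.5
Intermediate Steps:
F = -85/39 (F = 11*(-1/13) - 12*⅑ = -11/13 - 4/3 = -85/39 ≈ -2.1795)
(F - 30)² = (-85/39 - 30)² = (-1255/39)² = 1575025/1521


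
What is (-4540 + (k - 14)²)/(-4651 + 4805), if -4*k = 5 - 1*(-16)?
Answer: -66711/2464 ≈ -27.074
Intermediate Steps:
k = -21/4 (k = -(5 - 1*(-16))/4 = -(5 + 16)/4 = -¼*21 = -21/4 ≈ -5.2500)
(-4540 + (k - 14)²)/(-4651 + 4805) = (-4540 + (-21/4 - 14)²)/(-4651 + 4805) = (-4540 + (-77/4)²)/154 = (-4540 + 5929/16)*(1/154) = -66711/16*1/154 = -66711/2464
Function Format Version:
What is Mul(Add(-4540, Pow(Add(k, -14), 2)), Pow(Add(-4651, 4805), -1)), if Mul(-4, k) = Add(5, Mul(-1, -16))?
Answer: Rational(-66711, 2464) ≈ -27.074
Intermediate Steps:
k = Rational(-21, 4) (k = Mul(Rational(-1, 4), Add(5, Mul(-1, -16))) = Mul(Rational(-1, 4), Add(5, 16)) = Mul(Rational(-1, 4), 21) = Rational(-21, 4) ≈ -5.2500)
Mul(Add(-4540, Pow(Add(k, -14), 2)), Pow(Add(-4651, 4805), -1)) = Mul(Add(-4540, Pow(Add(Rational(-21, 4), -14), 2)), Pow(Add(-4651, 4805), -1)) = Mul(Add(-4540, Pow(Rational(-77, 4), 2)), Pow(154, -1)) = Mul(Add(-4540, Rational(5929, 16)), Rational(1, 154)) = Mul(Rational(-66711, 16), Rational(1, 154)) = Rational(-66711, 2464)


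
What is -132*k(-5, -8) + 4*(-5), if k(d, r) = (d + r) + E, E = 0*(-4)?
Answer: 1696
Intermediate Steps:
E = 0
k(d, r) = d + r (k(d, r) = (d + r) + 0 = d + r)
-132*k(-5, -8) + 4*(-5) = -132*(-5 - 8) + 4*(-5) = -132*(-13) - 20 = 1716 - 20 = 1696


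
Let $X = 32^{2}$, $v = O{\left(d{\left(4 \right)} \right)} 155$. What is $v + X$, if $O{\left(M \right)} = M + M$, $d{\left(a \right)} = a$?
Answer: $2264$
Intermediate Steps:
$O{\left(M \right)} = 2 M$
$v = 1240$ ($v = 2 \cdot 4 \cdot 155 = 8 \cdot 155 = 1240$)
$X = 1024$
$v + X = 1240 + 1024 = 2264$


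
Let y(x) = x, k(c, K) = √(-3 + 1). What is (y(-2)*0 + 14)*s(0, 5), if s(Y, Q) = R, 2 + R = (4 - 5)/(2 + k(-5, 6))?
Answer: 14*(-2*√2 + 5*I)/(√2 - 2*I) ≈ -32.667 + 3.2998*I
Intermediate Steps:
k(c, K) = I*√2 (k(c, K) = √(-2) = I*√2)
R = -2 - 1/(2 + I*√2) (R = -2 + (4 - 5)/(2 + I*√2) = -2 - 1/(2 + I*√2) ≈ -2.3333 + 0.2357*I)
s(Y, Q) = (-2*√2 + 5*I)/(√2 - 2*I)
(y(-2)*0 + 14)*s(0, 5) = (-2*0 + 14)*((-2*√2 + 5*I)/(√2 - 2*I)) = (0 + 14)*((-2*√2 + 5*I)/(√2 - 2*I)) = 14*((-2*√2 + 5*I)/(√2 - 2*I)) = 14*(-2*√2 + 5*I)/(√2 - 2*I)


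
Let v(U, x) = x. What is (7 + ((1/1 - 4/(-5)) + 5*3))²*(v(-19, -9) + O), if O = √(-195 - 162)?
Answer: -127449/25 + 14161*I*√357/25 ≈ -5098.0 + 10703.0*I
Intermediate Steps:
O = I*√357 (O = √(-357) = I*√357 ≈ 18.894*I)
(7 + ((1/1 - 4/(-5)) + 5*3))²*(v(-19, -9) + O) = (7 + ((1/1 - 4/(-5)) + 5*3))²*(-9 + I*√357) = (7 + ((1*1 - 4*(-⅕)) + 15))²*(-9 + I*√357) = (7 + ((1 + ⅘) + 15))²*(-9 + I*√357) = (7 + (9/5 + 15))²*(-9 + I*√357) = (7 + 84/5)²*(-9 + I*√357) = (119/5)²*(-9 + I*√357) = 14161*(-9 + I*√357)/25 = -127449/25 + 14161*I*√357/25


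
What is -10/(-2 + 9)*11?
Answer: -110/7 ≈ -15.714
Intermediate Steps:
-10/(-2 + 9)*11 = -10/7*11 = -110/7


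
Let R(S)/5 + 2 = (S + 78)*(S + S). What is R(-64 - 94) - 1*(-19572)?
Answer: 145962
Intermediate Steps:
R(S) = -10 + 10*S*(78 + S) (R(S) = -10 + 5*((S + 78)*(S + S)) = -10 + 5*((78 + S)*(2*S)) = -10 + 5*(2*S*(78 + S)) = -10 + 10*S*(78 + S))
R(-64 - 94) - 1*(-19572) = (-10 + 10*(-64 - 94)**2 + 780*(-64 - 94)) - 1*(-19572) = (-10 + 10*(-158)**2 + 780*(-158)) + 19572 = (-10 + 10*24964 - 123240) + 19572 = (-10 + 249640 - 123240) + 19572 = 126390 + 19572 = 145962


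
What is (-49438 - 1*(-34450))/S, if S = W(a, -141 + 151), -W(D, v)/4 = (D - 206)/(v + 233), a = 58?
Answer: -910521/148 ≈ -6152.2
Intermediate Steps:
W(D, v) = -4*(-206 + D)/(233 + v) (W(D, v) = -4*(D - 206)/(v + 233) = -4*(-206 + D)/(233 + v))
S = 592/243 (S = 4*(206 - 1*58)/(233 + (-141 + 151)) = 4*(206 - 58)/(233 + 10) = 4*148/243 = 4*(1/243)*148 = 592/243 ≈ 2.4362)
(-49438 - 1*(-34450))/S = (-49438 - 1*(-34450))/(592/243) = (-49438 + 34450)*(243/592) = -14988*243/592 = -910521/148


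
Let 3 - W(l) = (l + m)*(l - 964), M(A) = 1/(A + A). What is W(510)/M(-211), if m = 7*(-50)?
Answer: -30655346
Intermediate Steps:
M(A) = 1/(2*A)
m = -350
W(l) = 3 - (-964 + l)*(-350 + l) (W(l) = 3 - (l - 350)*(l - 964) = 3 - (-350 + l)*(-964 + l) = 3 - (-964 + l)*(-350 + l))
W(510)/M(-211) = (-337397 - 1*510² + 1314*510)/(((½)/(-211))) = (-337397 - 1*260100 + 670140)/(((½)*(-1/211))) = (-337397 - 260100 + 670140)/(-1/422) = 72643*(-422) = -30655346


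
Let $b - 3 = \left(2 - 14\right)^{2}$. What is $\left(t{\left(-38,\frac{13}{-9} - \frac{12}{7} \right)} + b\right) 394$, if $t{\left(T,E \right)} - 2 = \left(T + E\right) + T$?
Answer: $\frac{1733600}{63} \approx 27517.0$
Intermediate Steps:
$t{\left(T,E \right)} = 2 + E + 2 T$ ($t{\left(T,E \right)} = 2 + \left(\left(T + E\right) + T\right) = 2 + \left(\left(E + T\right) + T\right) = 2 + \left(E + 2 T\right) = 2 + E + 2 T$)
$b = 147$ ($b = 3 + \left(2 - 14\right)^{2} = 3 + \left(-12\right)^{2} = 3 + 144 = 147$)
$\left(t{\left(-38,\frac{13}{-9} - \frac{12}{7} \right)} + b\right) 394 = \left(\left(2 + \left(\frac{13}{-9} - \frac{12}{7}\right) + 2 \left(-38\right)\right) + 147\right) 394 = \left(\left(2 + \left(13 \left(- \frac{1}{9}\right) - \frac{12}{7}\right) - 76\right) + 147\right) 394 = \left(\left(2 - \frac{199}{63} - 76\right) + 147\right) 394 = \left(- \frac{4861}{63} + 147\right) 394 = \frac{4400}{63} \cdot 394 = \frac{1733600}{63}$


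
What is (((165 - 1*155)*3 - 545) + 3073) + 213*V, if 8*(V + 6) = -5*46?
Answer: -19375/4 ≈ -4843.8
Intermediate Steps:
V = -139/4 (V = -6 + (-5*46)/8 = -6 + (1/8)*(-230) = -6 - 115/4 = -139/4 ≈ -34.750)
(((165 - 1*155)*3 - 545) + 3073) + 213*V = (((165 - 1*155)*3 - 545) + 3073) + 213*(-139/4) = (((165 - 155)*3 - 545) + 3073) - 29607/4 = ((10*3 - 545) + 3073) - 29607/4 = ((30 - 545) + 3073) - 29607/4 = (-515 + 3073) - 29607/4 = 2558 - 29607/4 = -19375/4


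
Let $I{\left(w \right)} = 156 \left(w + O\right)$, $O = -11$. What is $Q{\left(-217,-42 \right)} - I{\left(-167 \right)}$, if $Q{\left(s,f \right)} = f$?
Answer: $27726$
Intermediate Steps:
$I{\left(w \right)} = -1716 + 156 w$ ($I{\left(w \right)} = 156 \left(w - 11\right) = 156 \left(-11 + w\right) = -1716 + 156 w$)
$Q{\left(-217,-42 \right)} - I{\left(-167 \right)} = -42 - \left(-1716 + 156 \left(-167\right)\right) = -42 - \left(-1716 - 26052\right) = -42 - -27768 = -42 + 27768 = 27726$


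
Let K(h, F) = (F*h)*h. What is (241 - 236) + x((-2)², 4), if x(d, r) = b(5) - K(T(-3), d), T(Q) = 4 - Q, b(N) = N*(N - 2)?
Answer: -176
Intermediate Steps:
b(N) = N*(-2 + N)
K(h, F) = F*h²
x(d, r) = 15 - 49*d (x(d, r) = 5*(-2 + 5) - d*(4 - 1*(-3))² = 5*3 - d*(4 + 3)² = 15 - d*7² = 15 - d*49 = 15 - 49*d)
(241 - 236) + x((-2)², 4) = (241 - 236) + (15 - 49*(-2)²) = 5 + (15 - 49*4) = 5 + (15 - 196) = 5 - 181 = -176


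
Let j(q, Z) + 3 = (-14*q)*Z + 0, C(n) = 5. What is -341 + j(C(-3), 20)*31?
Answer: -43834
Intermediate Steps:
j(q, Z) = -3 - 14*Z*q (j(q, Z) = -3 + ((-14*q)*Z + 0) = -3 + (-14*Z*q + 0) = -3 - 14*Z*q)
-341 + j(C(-3), 20)*31 = -341 + (-3 - 14*20*5)*31 = -341 + (-3 - 1400)*31 = -341 - 1403*31 = -341 - 43493 = -43834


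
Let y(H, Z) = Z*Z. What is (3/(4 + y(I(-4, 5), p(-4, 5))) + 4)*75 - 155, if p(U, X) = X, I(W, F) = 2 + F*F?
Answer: 4430/29 ≈ 152.76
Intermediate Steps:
I(W, F) = 2 + F**2
y(H, Z) = Z**2
(3/(4 + y(I(-4, 5), p(-4, 5))) + 4)*75 - 155 = (3/(4 + 5**2) + 4)*75 - 155 = (3/(4 + 25) + 4)*75 - 155 = (3/29 + 4)*75 - 155 = (119/29)*75 - 155 = 8925/29 - 155 = 4430/29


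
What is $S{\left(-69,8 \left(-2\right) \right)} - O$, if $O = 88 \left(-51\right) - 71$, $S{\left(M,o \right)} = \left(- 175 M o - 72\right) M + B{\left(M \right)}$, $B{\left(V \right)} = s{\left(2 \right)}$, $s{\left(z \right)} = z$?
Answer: $13340329$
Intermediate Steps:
$B{\left(V \right)} = 2$
$S{\left(M,o \right)} = 2 + M \left(-72 - 175 M o\right)$ ($S{\left(M,o \right)} = \left(- 175 M o - 72\right) M + 2 = \left(-72 - 175 M o\right) M + 2 = M \left(-72 - 175 M o\right) + 2 = 2 + M \left(-72 - 175 M o\right)$)
$O = -4559$ ($O = -4488 - 71 = -4559$)
$S{\left(-69,8 \left(-2\right) \right)} - O = \left(2 - -4968 - 175 \cdot 8 \left(-2\right) \left(-69\right)^{2}\right) - -4559 = \left(2 + 4968 - \left(-2800\right) 4761\right) + 4559 = \left(2 + 4968 + 13330800\right) + 4559 = 13335770 + 4559 = 13340329$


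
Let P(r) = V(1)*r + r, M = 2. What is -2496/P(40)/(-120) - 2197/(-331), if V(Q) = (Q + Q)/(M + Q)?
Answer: 287534/41375 ≈ 6.9495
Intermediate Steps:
V(Q) = 2*Q/(2 + Q) (V(Q) = (Q + Q)/(2 + Q) = (2*Q)/(2 + Q) = 2*Q/(2 + Q))
P(r) = 5*r/3 (P(r) = (2*1/(2 + 1))*r + r = (2*1/3)*r + r = (2*1*(⅓))*r + r = 2*r/3 + r = 5*r/3)
-2496/P(40)/(-120) - 2197/(-331) = -2496/((5/3)*40)/(-120) - 2197/(-331) = -2496/200/3*(-1/120) - 2197*(-1/331) = -2496*3/200*(-1/120) + 2197/331 = -936/25*(-1/120) + 2197/331 = 39/125 + 2197/331 = 287534/41375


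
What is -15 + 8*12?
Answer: 81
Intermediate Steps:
-15 + 8*12 = -15 + 96 = 81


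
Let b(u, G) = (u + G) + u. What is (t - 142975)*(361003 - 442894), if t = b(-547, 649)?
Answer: 11744807220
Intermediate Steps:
b(u, G) = G + 2*u (b(u, G) = (G + u) + u = G + 2*u)
t = -445 (t = 649 + 2*(-547) = 649 - 1094 = -445)
(t - 142975)*(361003 - 442894) = (-445 - 142975)*(361003 - 442894) = -143420*(-81891) = 11744807220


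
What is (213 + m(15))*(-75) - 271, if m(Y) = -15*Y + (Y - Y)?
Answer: 629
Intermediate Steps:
m(Y) = -15*Y (m(Y) = -15*Y + 0 = -15*Y)
(213 + m(15))*(-75) - 271 = (213 - 15*15)*(-75) - 271 = (213 - 225)*(-75) - 271 = -12*(-75) - 271 = 900 - 271 = 629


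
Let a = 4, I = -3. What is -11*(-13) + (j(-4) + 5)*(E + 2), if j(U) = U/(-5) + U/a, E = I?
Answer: 691/5 ≈ 138.20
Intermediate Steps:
E = -3
j(U) = U/20 (j(U) = U/(-5) + U/4 = U*(-⅕) + U*(¼) = -U/5 + U/4 = U/20)
-11*(-13) + (j(-4) + 5)*(E + 2) = -11*(-13) + ((1/20)*(-4) + 5)*(-3 + 2) = 143 + (-⅕ + 5)*(-1) = 143 + (24/5)*(-1) = 143 - 24/5 = 691/5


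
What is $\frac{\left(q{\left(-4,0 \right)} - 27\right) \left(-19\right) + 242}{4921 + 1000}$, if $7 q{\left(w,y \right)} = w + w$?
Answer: $\frac{5437}{41447} \approx 0.13118$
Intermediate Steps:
$q{\left(w,y \right)} = \frac{2 w}{7}$ ($q{\left(w,y \right)} = \frac{w + w}{7} = \frac{2 w}{7}$)
$\frac{\left(q{\left(-4,0 \right)} - 27\right) \left(-19\right) + 242}{4921 + 1000} = \frac{\left(\frac{2}{7} \left(-4\right) - 27\right) \left(-19\right) + 242}{4921 + 1000} = \frac{\left(- \frac{8}{7} - 27\right) \left(-19\right) + 242}{5921} = \left(\left(- \frac{197}{7}\right) \left(-19\right) + 242\right) \frac{1}{5921} = \left(\frac{3743}{7} + 242\right) \frac{1}{5921} = \frac{5437}{7} \cdot \frac{1}{5921} = \frac{5437}{41447}$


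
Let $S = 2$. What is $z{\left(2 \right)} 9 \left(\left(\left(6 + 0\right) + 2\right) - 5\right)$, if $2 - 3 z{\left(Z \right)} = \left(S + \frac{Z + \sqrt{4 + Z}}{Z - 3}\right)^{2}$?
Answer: $-36$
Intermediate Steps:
$z{\left(Z \right)} = \frac{2}{3} - \frac{\left(2 + \frac{Z + \sqrt{4 + Z}}{-3 + Z}\right)^{2}}{3}$ ($z{\left(Z \right)} = \frac{2}{3} - \frac{\left(2 + \frac{Z + \sqrt{4 + Z}}{Z - 3}\right)^{2}}{3} = \frac{2}{3} - \frac{\left(2 + \frac{Z + \sqrt{4 + Z}}{-3 + Z}\right)^{2}}{3}$)
$z{\left(2 \right)} 9 \left(\left(\left(6 + 0\right) + 2\right) - 5\right) = \left(\frac{2}{3} - \frac{\left(-6 + \sqrt{4 + 2} + 3 \cdot 2\right)^{2}}{3 \left(-3 + 2\right)^{2}}\right) 9 \left(\left(\left(6 + 0\right) + 2\right) - 5\right) = \left(\frac{2}{3} - \frac{\left(-6 + \sqrt{6} + 6\right)^{2}}{3 \cdot 1}\right) 9 \left(\left(6 + 2\right) - 5\right) = \left(\frac{2}{3} - \frac{\left(\sqrt{6}\right)^{2}}{3}\right) 9 \left(8 - 5\right) = \left(\frac{2}{3} - \frac{1}{3} \cdot 6\right) 9 \cdot 3 = \left(\frac{2}{3} - 2\right) 9 \cdot 3 = \left(- \frac{4}{3}\right) 9 \cdot 3 = \left(-12\right) 3 = -36$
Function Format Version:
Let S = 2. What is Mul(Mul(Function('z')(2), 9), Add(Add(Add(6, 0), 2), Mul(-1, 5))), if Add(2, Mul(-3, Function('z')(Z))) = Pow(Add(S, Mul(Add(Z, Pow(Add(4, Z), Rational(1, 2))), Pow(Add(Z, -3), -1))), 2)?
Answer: -36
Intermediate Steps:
Function('z')(Z) = Add(Rational(2, 3), Mul(Rational(-1, 3), Pow(Add(2, Mul(Pow(Add(-3, Z), -1), Add(Z, Pow(Add(4, Z), Rational(1, 2))))), 2))) (Function('z')(Z) = Add(Rational(2, 3), Mul(Rational(-1, 3), Pow(Add(2, Mul(Add(Z, Pow(Add(4, Z), Rational(1, 2))), Pow(Add(Z, -3), -1))), 2))) = Add(Rational(2, 3), Mul(Rational(-1, 3), Pow(Add(2, Mul(Add(Z, Pow(Add(4, Z), Rational(1, 2))), Pow(Add(-3, Z), -1))), 2))) = Add(Rational(2, 3), Mul(Rational(-1, 3), Pow(Add(2, Mul(Pow(Add(-3, Z), -1), Add(Z, Pow(Add(4, Z), Rational(1, 2))))), 2))))
Mul(Mul(Function('z')(2), 9), Add(Add(Add(6, 0), 2), Mul(-1, 5))) = Mul(Mul(Add(Rational(2, 3), Mul(Rational(-1, 3), Pow(Add(-3, 2), -2), Pow(Add(-6, Pow(Add(4, 2), Rational(1, 2)), Mul(3, 2)), 2))), 9), Add(Add(Add(6, 0), 2), Mul(-1, 5))) = Mul(Mul(Add(Rational(2, 3), Mul(Rational(-1, 3), Pow(-1, -2), Pow(Add(-6, Pow(6, Rational(1, 2)), 6), 2))), 9), Add(Add(6, 2), -5)) = Mul(Mul(Add(Rational(2, 3), Mul(Rational(-1, 3), 1, Pow(Pow(6, Rational(1, 2)), 2))), 9), Add(8, -5)) = Mul(Mul(Add(Rational(2, 3), Mul(Rational(-1, 3), 1, 6)), 9), 3) = Mul(Mul(Add(Rational(2, 3), -2), 9), 3) = Mul(Mul(Rational(-4, 3), 9), 3) = Mul(-12, 3) = -36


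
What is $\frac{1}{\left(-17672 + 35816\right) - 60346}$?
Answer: $- \frac{1}{42202} \approx -2.3696 \cdot 10^{-5}$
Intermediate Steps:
$\frac{1}{\left(-17672 + 35816\right) - 60346} = \frac{1}{18144 - 60346} = \frac{1}{-42202} = - \frac{1}{42202}$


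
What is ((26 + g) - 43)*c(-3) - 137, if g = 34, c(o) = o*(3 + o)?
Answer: -137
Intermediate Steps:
((26 + g) - 43)*c(-3) - 137 = ((26 + 34) - 43)*(-3*(3 - 3)) - 137 = (60 - 43)*(-3*0) - 137 = 17*0 - 137 = 0 - 137 = -137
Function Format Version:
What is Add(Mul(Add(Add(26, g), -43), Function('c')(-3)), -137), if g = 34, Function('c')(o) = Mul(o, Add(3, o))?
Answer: -137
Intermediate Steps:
Add(Mul(Add(Add(26, g), -43), Function('c')(-3)), -137) = Add(Mul(Add(Add(26, 34), -43), Mul(-3, Add(3, -3))), -137) = Add(Mul(Add(60, -43), Mul(-3, 0)), -137) = Add(Mul(17, 0), -137) = Add(0, -137) = -137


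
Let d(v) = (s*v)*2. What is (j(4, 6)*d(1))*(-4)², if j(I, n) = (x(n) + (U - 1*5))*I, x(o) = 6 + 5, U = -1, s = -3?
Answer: -1920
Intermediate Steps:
x(o) = 11
j(I, n) = 5*I (j(I, n) = (11 + (-1 - 1*5))*I = (11 + (-1 - 5))*I = (11 - 6)*I = 5*I)
d(v) = -6*v (d(v) = -3*v*2 = -6*v)
(j(4, 6)*d(1))*(-4)² = ((5*4)*(-6*1))*(-4)² = (20*(-6))*16 = -120*16 = -1920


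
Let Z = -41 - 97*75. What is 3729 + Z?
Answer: -3587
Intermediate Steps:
Z = -7316 (Z = -41 - 7275 = -7316)
3729 + Z = 3729 - 7316 = -3587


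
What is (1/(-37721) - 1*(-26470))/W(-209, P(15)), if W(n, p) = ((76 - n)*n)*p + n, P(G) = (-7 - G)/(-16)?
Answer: -1141114136/3539776361 ≈ -0.32237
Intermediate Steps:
P(G) = 7/16 + G/16 (P(G) = (-7 - G)*(-1/16) = 7/16 + G/16)
W(n, p) = n + n*p*(76 - n) (W(n, p) = (n*(76 - n))*p + n = n*p*(76 - n) + n = n + n*p*(76 - n))
(1/(-37721) - 1*(-26470))/W(-209, P(15)) = (1/(-37721) - 1*(-26470))/((-209*(1 + 76*(7/16 + (1/16)*15) - 1*(-209)*(7/16 + (1/16)*15)))) = (-1/37721 + 26470)/((-209*(1 + 76*(7/16 + 15/16) - 1*(-209)*(7/16 + 15/16)))) = 998474869/(37721*((-209*(1 + 76*(11/8) - 1*(-209)*11/8)))) = 998474869/(37721*((-209*(1 + 209/2 + 2299/8)))) = 998474869/(37721*((-209*3143/8))) = 998474869/(37721*(-656887/8)) = (998474869/37721)*(-8/656887) = -1141114136/3539776361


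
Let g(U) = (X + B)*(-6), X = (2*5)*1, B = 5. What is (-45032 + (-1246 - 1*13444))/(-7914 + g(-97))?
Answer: 29861/4002 ≈ 7.4615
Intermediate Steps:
X = 10 (X = 10*1 = 10)
g(U) = -90 (g(U) = (10 + 5)*(-6) = 15*(-6) = -90)
(-45032 + (-1246 - 1*13444))/(-7914 + g(-97)) = (-45032 + (-1246 - 1*13444))/(-7914 - 90) = (-45032 + (-1246 - 13444))/(-8004) = (-45032 - 14690)*(-1/8004) = -59722*(-1/8004) = 29861/4002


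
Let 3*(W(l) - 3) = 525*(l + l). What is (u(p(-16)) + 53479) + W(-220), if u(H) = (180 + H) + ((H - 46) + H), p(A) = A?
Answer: -23432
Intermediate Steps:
W(l) = 3 + 350*l (W(l) = 3 + (525*(l + l))/3 = 3 + (525*(2*l))/3 = 3 + (1050*l)/3 = 3 + 350*l)
u(H) = 134 + 3*H (u(H) = (180 + H) + ((-46 + H) + H) = (180 + H) + (-46 + 2*H) = 134 + 3*H)
(u(p(-16)) + 53479) + W(-220) = ((134 + 3*(-16)) + 53479) + (3 + 350*(-220)) = ((134 - 48) + 53479) + (3 - 77000) = (86 + 53479) - 76997 = 53565 - 76997 = -23432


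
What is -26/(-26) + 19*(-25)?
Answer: -474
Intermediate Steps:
-26/(-26) + 19*(-25) = -26*(-1/26) - 475 = 1 - 475 = -474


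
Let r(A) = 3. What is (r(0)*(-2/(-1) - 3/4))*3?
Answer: 45/4 ≈ 11.250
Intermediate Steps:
(r(0)*(-2/(-1) - 3/4))*3 = (3*(-2/(-1) - 3/4))*3 = (3*(-2*(-1) - 3*¼))*3 = (3*(2 - ¾))*3 = (3*(5/4))*3 = (15/4)*3 = 45/4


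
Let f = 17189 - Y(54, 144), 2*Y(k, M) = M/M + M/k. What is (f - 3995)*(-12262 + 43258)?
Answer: 408904398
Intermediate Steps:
Y(k, M) = 1/2 + M/(2*k) (Y(k, M) = (M/M + M/k)/2 = (1 + M/k)/2 = 1/2 + M/(2*k))
f = 103123/6 (f = 17189 - (144 + 54)/(2*54) = 17189 - 198/(2*54) = 17189 - 1*11/6 = 17189 - 11/6 = 103123/6 ≈ 17187.)
(f - 3995)*(-12262 + 43258) = (103123/6 - 3995)*(-12262 + 43258) = (79153/6)*30996 = 408904398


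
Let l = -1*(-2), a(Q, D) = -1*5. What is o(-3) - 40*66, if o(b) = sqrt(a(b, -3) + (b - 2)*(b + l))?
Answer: -2640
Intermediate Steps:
a(Q, D) = -5
l = 2
o(b) = sqrt(-5 + (-2 + b)*(2 + b)) (o(b) = sqrt(-5 + (b - 2)*(b + 2)) = sqrt(-5 + (-2 + b)*(2 + b)))
o(-3) - 40*66 = sqrt(-9 + (-3)**2) - 40*66 = sqrt(-9 + 9) - 2640 = sqrt(0) - 2640 = 0 - 2640 = -2640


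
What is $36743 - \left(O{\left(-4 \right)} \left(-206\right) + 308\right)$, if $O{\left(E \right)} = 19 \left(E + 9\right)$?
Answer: $56005$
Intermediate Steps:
$O{\left(E \right)} = 171 + 19 E$ ($O{\left(E \right)} = 19 \left(9 + E\right) = 171 + 19 E$)
$36743 - \left(O{\left(-4 \right)} \left(-206\right) + 308\right) = 36743 - \left(\left(171 + 19 \left(-4\right)\right) \left(-206\right) + 308\right) = 36743 - \left(\left(171 - 76\right) \left(-206\right) + 308\right) = 36743 - \left(95 \left(-206\right) + 308\right) = 36743 - \left(-19570 + 308\right) = 36743 - -19262 = 36743 + 19262 = 56005$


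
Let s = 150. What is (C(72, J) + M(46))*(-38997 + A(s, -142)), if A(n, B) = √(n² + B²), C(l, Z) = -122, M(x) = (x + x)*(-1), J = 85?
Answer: 8345358 - 428*√10666 ≈ 8.3012e+6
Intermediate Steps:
M(x) = -2*x (M(x) = (2*x)*(-1) = -2*x)
A(n, B) = √(B² + n²)
(C(72, J) + M(46))*(-38997 + A(s, -142)) = (-122 - 2*46)*(-38997 + √((-142)² + 150²)) = (-122 - 92)*(-38997 + √(20164 + 22500)) = -214*(-38997 + √42664) = -214*(-38997 + 2*√10666) = 8345358 - 428*√10666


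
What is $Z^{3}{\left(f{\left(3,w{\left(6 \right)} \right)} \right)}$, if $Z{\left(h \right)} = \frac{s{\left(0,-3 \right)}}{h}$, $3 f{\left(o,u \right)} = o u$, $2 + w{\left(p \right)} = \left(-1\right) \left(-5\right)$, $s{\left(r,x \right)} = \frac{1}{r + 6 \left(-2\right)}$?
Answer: $- \frac{1}{46656} \approx -2.1433 \cdot 10^{-5}$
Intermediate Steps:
$s{\left(r,x \right)} = \frac{1}{-12 + r}$ ($s{\left(r,x \right)} = \frac{1}{r - 12} = \frac{1}{-12 + r}$)
$w{\left(p \right)} = 3$ ($w{\left(p \right)} = -2 - -5 = -2 + 5 = 3$)
$f{\left(o,u \right)} = \frac{o u}{3}$
$Z{\left(h \right)} = - \frac{1}{12 h}$ ($Z{\left(h \right)} = \frac{1}{\left(-12 + 0\right) h} = \frac{1}{\left(-12\right) h} = - \frac{1}{12 h}$)
$Z^{3}{\left(f{\left(3,w{\left(6 \right)} \right)} \right)} = \left(- \frac{1}{12 \cdot \frac{1}{3} \cdot 3 \cdot 3}\right)^{3} = \left(- \frac{1}{12 \cdot 3}\right)^{3} = \left(\left(- \frac{1}{12}\right) \frac{1}{3}\right)^{3} = \left(- \frac{1}{36}\right)^{3} = - \frac{1}{46656}$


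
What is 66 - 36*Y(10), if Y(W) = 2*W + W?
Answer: -1014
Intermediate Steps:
Y(W) = 3*W
66 - 36*Y(10) = 66 - 108*10 = 66 - 36*30 = 66 - 1080 = -1014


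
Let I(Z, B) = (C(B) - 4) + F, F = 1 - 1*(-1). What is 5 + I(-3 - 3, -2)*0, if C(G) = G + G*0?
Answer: 5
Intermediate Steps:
C(G) = G (C(G) = G + 0 = G)
F = 2 (F = 1 + 1 = 2)
I(Z, B) = -2 + B (I(Z, B) = (B - 4) + 2 = (-4 + B) + 2 = -2 + B)
5 + I(-3 - 3, -2)*0 = 5 + (-2 - 2)*0 = 5 - 4*0 = 5 + 0 = 5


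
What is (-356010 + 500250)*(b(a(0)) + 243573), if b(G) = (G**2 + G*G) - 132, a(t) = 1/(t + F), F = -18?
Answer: 948076129720/27 ≈ 3.5114e+10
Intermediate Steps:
a(t) = 1/(-18 + t) (a(t) = 1/(t - 18) = 1/(-18 + t))
b(G) = -132 + 2*G**2 (b(G) = (G**2 + G**2) - 132 = 2*G**2 - 132 = -132 + 2*G**2)
(-356010 + 500250)*(b(a(0)) + 243573) = (-356010 + 500250)*((-132 + 2*(1/(-18 + 0))**2) + 243573) = 144240*((-132 + 2*(1/(-18))**2) + 243573) = 144240*((-132 + 2*(-1/18)**2) + 243573) = 144240*((-132 + 2*(1/324)) + 243573) = 144240*((-132 + 1/162) + 243573) = 144240*(-21383/162 + 243573) = 144240*(39437443/162) = 948076129720/27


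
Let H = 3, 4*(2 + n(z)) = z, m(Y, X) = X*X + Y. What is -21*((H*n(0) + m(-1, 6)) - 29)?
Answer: 0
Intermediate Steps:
m(Y, X) = Y + X**2 (m(Y, X) = X**2 + Y = Y + X**2)
n(z) = -2 + z/4
-21*((H*n(0) + m(-1, 6)) - 29) = -21*((3*(-2 + (1/4)*0) + (-1 + 6**2)) - 29) = -21*((3*(-2 + 0) + (-1 + 36)) - 29) = -21*((3*(-2) + 35) - 29) = -21*((-6 + 35) - 29) = -21*(29 - 29) = -21*0 = 0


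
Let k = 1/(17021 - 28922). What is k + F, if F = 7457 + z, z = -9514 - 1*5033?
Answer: -84378091/11901 ≈ -7090.0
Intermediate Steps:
k = -1/11901 (k = 1/(-11901) = -1/11901 ≈ -8.4027e-5)
z = -14547 (z = -9514 - 5033 = -14547)
F = -7090 (F = 7457 - 14547 = -7090)
k + F = -1/11901 - 7090 = -84378091/11901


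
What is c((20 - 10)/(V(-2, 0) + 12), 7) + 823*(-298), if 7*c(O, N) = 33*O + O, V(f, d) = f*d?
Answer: -5150249/21 ≈ -2.4525e+5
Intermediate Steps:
V(f, d) = d*f
c(O, N) = 34*O/7 (c(O, N) = (33*O + O)/7 = (34*O)/7 = 34*O/7)
c((20 - 10)/(V(-2, 0) + 12), 7) + 823*(-298) = 34*((20 - 10)/(0*(-2) + 12))/7 + 823*(-298) = 34*(10/(0 + 12))/7 - 245254 = 34*(10/12)/7 - 245254 = 34*(10*(1/12))/7 - 245254 = (34/7)*(5/6) - 245254 = 85/21 - 245254 = -5150249/21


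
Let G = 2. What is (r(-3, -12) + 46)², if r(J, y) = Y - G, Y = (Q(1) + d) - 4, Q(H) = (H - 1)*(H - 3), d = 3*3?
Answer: 2401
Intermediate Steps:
d = 9
Q(H) = (-1 + H)*(-3 + H)
Y = 5 (Y = ((3 + 1² - 4*1) + 9) - 4 = ((3 + 1 - 4) + 9) - 4 = (0 + 9) - 4 = 9 - 4 = 5)
r(J, y) = 3 (r(J, y) = 5 - 1*2 = 5 - 2 = 3)
(r(-3, -12) + 46)² = (3 + 46)² = 49² = 2401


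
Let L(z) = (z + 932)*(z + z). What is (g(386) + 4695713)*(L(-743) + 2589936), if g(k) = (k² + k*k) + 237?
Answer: 11531421581244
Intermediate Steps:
g(k) = 237 + 2*k² (g(k) = (k² + k²) + 237 = 2*k² + 237 = 237 + 2*k²)
L(z) = 2*z*(932 + z) (L(z) = (932 + z)*(2*z) = 2*z*(932 + z))
(g(386) + 4695713)*(L(-743) + 2589936) = ((237 + 2*386²) + 4695713)*(2*(-743)*(932 - 743) + 2589936) = ((237 + 2*148996) + 4695713)*(2*(-743)*189 + 2589936) = ((237 + 297992) + 4695713)*(-280854 + 2589936) = (298229 + 4695713)*2309082 = 4993942*2309082 = 11531421581244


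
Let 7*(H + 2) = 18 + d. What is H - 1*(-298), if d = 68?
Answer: 2158/7 ≈ 308.29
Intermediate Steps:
H = 72/7 (H = -2 + (18 + 68)/7 = -2 + (⅐)*86 = -2 + 86/7 = 72/7 ≈ 10.286)
H - 1*(-298) = 72/7 - 1*(-298) = 72/7 + 298 = 2158/7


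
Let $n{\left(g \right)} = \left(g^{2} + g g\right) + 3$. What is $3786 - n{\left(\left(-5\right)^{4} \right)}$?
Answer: $-777467$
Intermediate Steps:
$n{\left(g \right)} = 3 + 2 g^{2}$ ($n{\left(g \right)} = \left(g^{2} + g^{2}\right) + 3 = 2 g^{2} + 3 = 3 + 2 g^{2}$)
$3786 - n{\left(\left(-5\right)^{4} \right)} = 3786 - \left(3 + 2 \left(\left(-5\right)^{4}\right)^{2}\right) = 3786 - \left(3 + 2 \cdot 625^{2}\right) = 3786 - \left(3 + 2 \cdot 390625\right) = 3786 - \left(3 + 781250\right) = 3786 - 781253 = -777467$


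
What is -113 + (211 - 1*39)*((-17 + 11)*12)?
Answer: -12497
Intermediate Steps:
-113 + (211 - 1*39)*((-17 + 11)*12) = -113 + (211 - 39)*(-6*12) = -113 + 172*(-72) = -113 - 12384 = -12497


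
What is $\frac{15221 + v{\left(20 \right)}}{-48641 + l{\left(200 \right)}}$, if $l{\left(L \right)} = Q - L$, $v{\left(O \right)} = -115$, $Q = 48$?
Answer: $- \frac{15106}{48793} \approx -0.30959$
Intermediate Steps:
$l{\left(L \right)} = 48 - L$
$\frac{15221 + v{\left(20 \right)}}{-48641 + l{\left(200 \right)}} = \frac{15221 - 115}{-48641 + \left(48 - 200\right)} = \frac{15106}{-48641 + \left(48 - 200\right)} = \frac{15106}{-48641 - 152} = \frac{15106}{-48793} = 15106 \left(- \frac{1}{48793}\right) = - \frac{15106}{48793}$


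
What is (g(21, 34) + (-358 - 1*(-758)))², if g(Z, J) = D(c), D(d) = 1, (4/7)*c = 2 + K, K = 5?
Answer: 160801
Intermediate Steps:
c = 49/4 (c = 7*(2 + 5)/4 = (7/4)*7 = 49/4 ≈ 12.250)
g(Z, J) = 1
(g(21, 34) + (-358 - 1*(-758)))² = (1 + (-358 - 1*(-758)))² = (1 + (-358 + 758))² = (1 + 400)² = 401² = 160801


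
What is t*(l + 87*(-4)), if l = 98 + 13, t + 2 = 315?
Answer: -74181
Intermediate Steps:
t = 313 (t = -2 + 315 = 313)
l = 111
t*(l + 87*(-4)) = 313*(111 + 87*(-4)) = 313*(111 - 348) = 313*(-237) = -74181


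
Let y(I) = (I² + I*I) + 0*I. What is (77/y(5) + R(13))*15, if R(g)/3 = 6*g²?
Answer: 456531/10 ≈ 45653.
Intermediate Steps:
y(I) = 2*I² (y(I) = (I² + I²) + 0 = 2*I² + 0 = 2*I²)
R(g) = 18*g² (R(g) = 3*(6*g²) = 18*g²)
(77/y(5) + R(13))*15 = (77/((2*5²)) + 18*13²)*15 = (77/((2*25)) + 18*169)*15 = (77/50 + 3042)*15 = (152177/50)*15 = 456531/10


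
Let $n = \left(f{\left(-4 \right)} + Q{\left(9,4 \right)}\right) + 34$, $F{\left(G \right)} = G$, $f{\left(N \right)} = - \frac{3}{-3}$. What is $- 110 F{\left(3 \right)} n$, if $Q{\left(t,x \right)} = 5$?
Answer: $-13200$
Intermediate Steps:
$f{\left(N \right)} = 1$ ($f{\left(N \right)} = \left(-3\right) \left(- \frac{1}{3}\right) = 1$)
$n = 40$ ($n = \left(1 + 5\right) + 34 = 6 + 34 = 40$)
$- 110 F{\left(3 \right)} n = \left(-110\right) 3 \cdot 40 = \left(-330\right) 40 = -13200$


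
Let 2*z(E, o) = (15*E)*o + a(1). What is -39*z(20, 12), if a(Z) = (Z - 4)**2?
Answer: -140751/2 ≈ -70376.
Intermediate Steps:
a(Z) = (-4 + Z)**2
z(E, o) = 9/2 + 15*E*o/2 (z(E, o) = ((15*E)*o + (-4 + 1)**2)/2 = (15*E*o + (-3)**2)/2 = (15*E*o + 9)/2 = (9 + 15*E*o)/2 = 9/2 + 15*E*o/2)
-39*z(20, 12) = -39*(9/2 + (15/2)*20*12) = -39*(9/2 + 1800) = -39*3609/2 = -140751/2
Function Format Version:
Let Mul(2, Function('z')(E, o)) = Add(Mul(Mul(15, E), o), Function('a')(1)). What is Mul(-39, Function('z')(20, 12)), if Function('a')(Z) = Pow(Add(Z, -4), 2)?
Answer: Rational(-140751, 2) ≈ -70376.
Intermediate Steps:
Function('a')(Z) = Pow(Add(-4, Z), 2)
Function('z')(E, o) = Add(Rational(9, 2), Mul(Rational(15, 2), E, o)) (Function('z')(E, o) = Mul(Rational(1, 2), Add(Mul(Mul(15, E), o), Pow(Add(-4, 1), 2))) = Mul(Rational(1, 2), Add(Mul(15, E, o), Pow(-3, 2))) = Mul(Rational(1, 2), Add(Mul(15, E, o), 9)) = Mul(Rational(1, 2), Add(9, Mul(15, E, o))) = Add(Rational(9, 2), Mul(Rational(15, 2), E, o)))
Mul(-39, Function('z')(20, 12)) = Mul(-39, Add(Rational(9, 2), Mul(Rational(15, 2), 20, 12))) = Mul(-39, Add(Rational(9, 2), 1800)) = Mul(-39, Rational(3609, 2)) = Rational(-140751, 2)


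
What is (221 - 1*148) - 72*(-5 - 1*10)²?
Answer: -16127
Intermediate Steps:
(221 - 1*148) - 72*(-5 - 1*10)² = (221 - 148) - 72*(-5 - 10)² = 73 - 72*(-15)² = 73 - 72*225 = 73 - 16200 = -16127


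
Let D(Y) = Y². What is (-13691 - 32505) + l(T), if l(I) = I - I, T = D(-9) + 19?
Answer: -46196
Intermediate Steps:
T = 100 (T = (-9)² + 19 = 81 + 19 = 100)
l(I) = 0
(-13691 - 32505) + l(T) = (-13691 - 32505) + 0 = -46196 + 0 = -46196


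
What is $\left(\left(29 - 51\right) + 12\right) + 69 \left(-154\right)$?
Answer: $-10636$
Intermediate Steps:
$\left(\left(29 - 51\right) + 12\right) + 69 \left(-154\right) = \left(-22 + 12\right) - 10626 = -10 - 10626 = -10636$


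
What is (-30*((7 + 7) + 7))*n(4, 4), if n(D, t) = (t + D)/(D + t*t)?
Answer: -252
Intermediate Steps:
n(D, t) = (D + t)/(D + t²)
(-30*((7 + 7) + 7))*n(4, 4) = (-30*((7 + 7) + 7))*((4 + 4)/(4 + 4²)) = (-30*(14 + 7))*(8/(4 + 16)) = (-30*21)*(8/20) = -63*8/2 = -630*⅖ = -252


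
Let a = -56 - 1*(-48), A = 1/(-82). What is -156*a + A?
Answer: 102335/82 ≈ 1248.0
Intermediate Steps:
A = -1/82 ≈ -0.012195
a = -8 (a = -56 + 48 = -8)
-156*a + A = -156*(-8) - 1/82 = 1248 - 1/82 = 102335/82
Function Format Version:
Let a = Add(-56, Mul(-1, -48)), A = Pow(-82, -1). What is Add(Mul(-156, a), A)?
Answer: Rational(102335, 82) ≈ 1248.0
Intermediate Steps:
A = Rational(-1, 82) ≈ -0.012195
a = -8 (a = Add(-56, 48) = -8)
Add(Mul(-156, a), A) = Add(Mul(-156, -8), Rational(-1, 82)) = Add(1248, Rational(-1, 82)) = Rational(102335, 82)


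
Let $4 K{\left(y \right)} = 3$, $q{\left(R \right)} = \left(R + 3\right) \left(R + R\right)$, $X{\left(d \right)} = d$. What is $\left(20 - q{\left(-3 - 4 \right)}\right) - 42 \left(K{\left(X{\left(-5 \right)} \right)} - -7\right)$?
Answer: $- \frac{723}{2} \approx -361.5$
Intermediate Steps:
$q{\left(R \right)} = 2 R \left(3 + R\right)$ ($q{\left(R \right)} = \left(3 + R\right) 2 R = 2 R \left(3 + R\right)$)
$K{\left(y \right)} = \frac{3}{4}$ ($K{\left(y \right)} = \frac{1}{4} \cdot 3 = \frac{3}{4}$)
$\left(20 - q{\left(-3 - 4 \right)}\right) - 42 \left(K{\left(X{\left(-5 \right)} \right)} - -7\right) = \left(20 - 2 \left(-3 - 4\right) \left(3 - 7\right)\right) - 42 \left(\frac{3}{4} - -7\right) = \left(20 - 2 \left(-7\right) \left(3 - 7\right)\right) - 42 \left(\frac{3}{4} + 7\right) = \left(20 - 2 \left(-7\right) \left(-4\right)\right) - \frac{651}{2} = \left(20 - 56\right) - \frac{651}{2} = -36 - \frac{651}{2} = - \frac{723}{2}$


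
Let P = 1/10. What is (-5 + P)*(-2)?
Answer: 49/5 ≈ 9.8000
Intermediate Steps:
P = ⅒ ≈ 0.10000
(-5 + P)*(-2) = (-5 + ⅒)*(-2) = -49/10*(-2) = 49/5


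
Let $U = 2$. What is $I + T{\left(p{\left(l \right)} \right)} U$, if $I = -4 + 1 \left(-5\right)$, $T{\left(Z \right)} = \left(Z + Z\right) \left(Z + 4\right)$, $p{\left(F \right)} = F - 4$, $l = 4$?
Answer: $-9$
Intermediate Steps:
$p{\left(F \right)} = -4 + F$
$T{\left(Z \right)} = 2 Z \left(4 + Z\right)$
$I = -9$ ($I = -4 - 5 = -9$)
$I + T{\left(p{\left(l \right)} \right)} U = -9 + 2 \left(-4 + 4\right) \left(4 + \left(-4 + 4\right)\right) 2 = -9 + 2 \cdot 0 \left(4 + 0\right) 2 = -9 + 2 \cdot 0 \cdot 4 \cdot 2 = -9 + 0 \cdot 2 = -9 + 0 = -9$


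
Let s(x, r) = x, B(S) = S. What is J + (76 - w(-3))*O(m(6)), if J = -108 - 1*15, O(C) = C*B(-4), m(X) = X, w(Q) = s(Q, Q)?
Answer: -2019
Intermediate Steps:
w(Q) = Q
O(C) = -4*C (O(C) = C*(-4) = -4*C)
J = -123 (J = -108 - 15 = -123)
J + (76 - w(-3))*O(m(6)) = -123 + (76 - 1*(-3))*(-4*6) = -123 + (76 + 3)*(-24) = -123 + 79*(-24) = -123 - 1896 = -2019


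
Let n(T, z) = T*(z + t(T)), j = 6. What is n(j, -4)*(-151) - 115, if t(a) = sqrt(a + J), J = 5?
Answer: 3509 - 906*sqrt(11) ≈ 504.14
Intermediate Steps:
t(a) = sqrt(5 + a) (t(a) = sqrt(a + 5) = sqrt(5 + a))
n(T, z) = T*(z + sqrt(5 + T))
n(j, -4)*(-151) - 115 = (6*(-4 + sqrt(5 + 6)))*(-151) - 115 = (6*(-4 + sqrt(11)))*(-151) - 115 = (-24 + 6*sqrt(11))*(-151) - 115 = (3624 - 906*sqrt(11)) - 115 = 3509 - 906*sqrt(11)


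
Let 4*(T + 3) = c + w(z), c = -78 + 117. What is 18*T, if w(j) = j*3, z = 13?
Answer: 297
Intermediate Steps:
w(j) = 3*j
c = 39
T = 33/2 (T = -3 + (39 + 3*13)/4 = -3 + (39 + 39)/4 = -3 + (1/4)*78 = -3 + 39/2 = 33/2 ≈ 16.500)
18*T = 18*(33/2) = 297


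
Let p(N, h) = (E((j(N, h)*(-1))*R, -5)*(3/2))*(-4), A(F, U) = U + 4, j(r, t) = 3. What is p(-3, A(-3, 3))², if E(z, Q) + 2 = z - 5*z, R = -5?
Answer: 138384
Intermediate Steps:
A(F, U) = 4 + U
E(z, Q) = -2 - 4*z (E(z, Q) = -2 + (z - 5*z) = -2 - 4*z)
p(N, h) = 372 (p(N, h) = ((-2 - 4*3*(-1)*(-5))*(3/2))*(-4) = ((-2 - (-12)*(-5))*(3*(½)))*(-4) = ((-2 - 4*15)*(3/2))*(-4) = ((-2 - 60)*(3/2))*(-4) = -62*3/2*(-4) = -93*(-4) = 372)
p(-3, A(-3, 3))² = 372² = 138384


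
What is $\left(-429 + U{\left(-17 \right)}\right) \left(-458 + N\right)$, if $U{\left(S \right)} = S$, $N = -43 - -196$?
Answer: $136030$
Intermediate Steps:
$N = 153$ ($N = -43 + 196 = 153$)
$\left(-429 + U{\left(-17 \right)}\right) \left(-458 + N\right) = \left(-429 - 17\right) \left(-458 + 153\right) = \left(-446\right) \left(-305\right) = 136030$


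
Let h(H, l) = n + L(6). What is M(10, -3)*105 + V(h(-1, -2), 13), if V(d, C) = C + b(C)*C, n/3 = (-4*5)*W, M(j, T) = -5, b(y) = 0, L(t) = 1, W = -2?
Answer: -512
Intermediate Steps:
n = 120 (n = 3*(-4*5*(-2)) = 3*(-20*(-2)) = 3*40 = 120)
h(H, l) = 121 (h(H, l) = 120 + 1 = 121)
V(d, C) = C (V(d, C) = C + 0*C = C + 0 = C)
M(10, -3)*105 + V(h(-1, -2), 13) = -5*105 + 13 = -525 + 13 = -512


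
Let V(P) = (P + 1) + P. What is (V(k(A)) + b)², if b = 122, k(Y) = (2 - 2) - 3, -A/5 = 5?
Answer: 13689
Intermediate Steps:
A = -25 (A = -5*5 = -25)
k(Y) = -3 (k(Y) = 0 - 3 = -3)
V(P) = 1 + 2*P (V(P) = (1 + P) + P = 1 + 2*P)
(V(k(A)) + b)² = ((1 + 2*(-3)) + 122)² = ((1 - 6) + 122)² = (-5 + 122)² = 117² = 13689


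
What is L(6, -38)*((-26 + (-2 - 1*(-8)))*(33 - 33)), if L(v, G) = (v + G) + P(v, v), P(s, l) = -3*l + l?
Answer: 0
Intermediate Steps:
P(s, l) = -2*l
L(v, G) = G - v (L(v, G) = (v + G) - 2*v = (G + v) - 2*v = G - v)
L(6, -38)*((-26 + (-2 - 1*(-8)))*(33 - 33)) = (-38 - 1*6)*((-26 + (-2 - 1*(-8)))*(33 - 33)) = (-38 - 6)*((-26 + (-2 + 8))*0) = -44*(-26 + 6)*0 = -(-880)*0 = -44*0 = 0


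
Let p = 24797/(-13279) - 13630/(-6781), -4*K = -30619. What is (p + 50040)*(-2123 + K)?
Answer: 14243022164852953/51454228 ≈ 2.7681e+8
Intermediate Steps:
K = 30619/4 (K = -¼*(-30619) = 30619/4 ≈ 7654.8)
p = 12844313/90044899 (p = 24797*(-1/13279) - 13630*(-1/6781) = -24797/13279 + 13630/6781 = 12844313/90044899 ≈ 0.14264)
(p + 50040)*(-2123 + K) = (12844313/90044899 + 50040)*(-2123 + 30619/4) = (4505859590273/90044899)*(22127/4) = 14243022164852953/51454228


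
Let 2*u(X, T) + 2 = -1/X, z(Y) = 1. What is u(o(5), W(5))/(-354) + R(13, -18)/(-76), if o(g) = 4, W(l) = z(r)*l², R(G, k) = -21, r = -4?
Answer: 5013/17936 ≈ 0.27949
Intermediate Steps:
W(l) = l² (W(l) = 1*l² = l²)
u(X, T) = -1 - 1/(2*X) (u(X, T) = -1 + (-1/X)/2 = -1 - 1/(2*X))
u(o(5), W(5))/(-354) + R(13, -18)/(-76) = ((-½ - 1*4)/4)/(-354) - 21/(-76) = ((-½ - 4)/4)*(-1/354) - 21*(-1/76) = ((¼)*(-9/2))*(-1/354) + 21/76 = -9/8*(-1/354) + 21/76 = 3/944 + 21/76 = 5013/17936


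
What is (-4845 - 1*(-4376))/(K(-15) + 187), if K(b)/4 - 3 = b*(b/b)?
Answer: -469/139 ≈ -3.3741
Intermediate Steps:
K(b) = 12 + 4*b (K(b) = 12 + 4*(b*(b/b)) = 12 + 4*(b*1) = 12 + 4*b)
(-4845 - 1*(-4376))/(K(-15) + 187) = (-4845 - 1*(-4376))/((12 + 4*(-15)) + 187) = (-4845 + 4376)/((12 - 60) + 187) = -469/(-48 + 187) = -469/139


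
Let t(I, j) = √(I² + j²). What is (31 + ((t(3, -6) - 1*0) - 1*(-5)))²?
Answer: 1341 + 216*√5 ≈ 1824.0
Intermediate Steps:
(31 + ((t(3, -6) - 1*0) - 1*(-5)))² = (31 + ((√(3² + (-6)²) - 1*0) - 1*(-5)))² = (31 + ((√(9 + 36) + 0) + 5))² = (31 + ((√45 + 0) + 5))² = (31 + ((3*√5 + 0) + 5))² = (31 + (3*√5 + 5))² = (31 + (5 + 3*√5))² = (36 + 3*√5)²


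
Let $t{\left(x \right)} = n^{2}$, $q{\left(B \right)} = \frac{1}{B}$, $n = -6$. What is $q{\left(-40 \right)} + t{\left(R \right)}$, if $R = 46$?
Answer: $\frac{1439}{40} \approx 35.975$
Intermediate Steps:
$t{\left(x \right)} = 36$ ($t{\left(x \right)} = \left(-6\right)^{2} = 36$)
$q{\left(-40 \right)} + t{\left(R \right)} = \frac{1}{-40} + 36 = - \frac{1}{40} + 36 = \frac{1439}{40}$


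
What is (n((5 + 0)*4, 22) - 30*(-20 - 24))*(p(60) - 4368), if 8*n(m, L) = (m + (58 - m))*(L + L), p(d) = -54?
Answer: -7247658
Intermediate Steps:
n(m, L) = 29*L/2 (n(m, L) = ((m + (58 - m))*(L + L))/8 = (58*(2*L))/8 = (116*L)/8 = 29*L/2)
(n((5 + 0)*4, 22) - 30*(-20 - 24))*(p(60) - 4368) = ((29/2)*22 - 30*(-20 - 24))*(-54 - 4368) = (319 - 30*(-44))*(-4422) = (319 + 1320)*(-4422) = 1639*(-4422) = -7247658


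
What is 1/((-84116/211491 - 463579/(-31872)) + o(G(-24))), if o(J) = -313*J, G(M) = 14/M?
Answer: 2246880384/442030190491 ≈ 0.0050831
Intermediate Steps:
1/((-84116/211491 - 463579/(-31872)) + o(G(-24))) = 1/((-84116/211491 - 463579/(-31872)) - 4382/(-24)) = 1/((-84116*1/211491 - 463579*(-1/31872)) - 4382*(-1)/24) = 1/((-84116/211491 + 463579/31872) - 313*(-7/12)) = 1/(31787280379/2246880384 + 2191/12) = 1/(442030190491/2246880384) = 2246880384/442030190491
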